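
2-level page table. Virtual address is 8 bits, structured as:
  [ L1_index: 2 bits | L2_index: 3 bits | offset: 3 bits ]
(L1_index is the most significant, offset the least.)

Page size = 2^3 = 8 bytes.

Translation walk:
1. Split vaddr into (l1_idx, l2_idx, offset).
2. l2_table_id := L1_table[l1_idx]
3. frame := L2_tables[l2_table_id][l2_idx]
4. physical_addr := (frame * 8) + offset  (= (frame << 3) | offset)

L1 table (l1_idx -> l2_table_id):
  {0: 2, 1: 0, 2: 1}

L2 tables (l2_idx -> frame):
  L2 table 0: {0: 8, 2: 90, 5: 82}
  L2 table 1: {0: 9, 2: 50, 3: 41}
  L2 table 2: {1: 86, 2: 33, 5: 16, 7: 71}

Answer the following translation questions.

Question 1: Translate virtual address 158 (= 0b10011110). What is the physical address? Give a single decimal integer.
Answer: 334

Derivation:
vaddr = 158 = 0b10011110
Split: l1_idx=2, l2_idx=3, offset=6
L1[2] = 1
L2[1][3] = 41
paddr = 41 * 8 + 6 = 334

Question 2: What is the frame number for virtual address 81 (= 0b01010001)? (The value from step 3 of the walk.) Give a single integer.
vaddr = 81: l1_idx=1, l2_idx=2
L1[1] = 0; L2[0][2] = 90

Answer: 90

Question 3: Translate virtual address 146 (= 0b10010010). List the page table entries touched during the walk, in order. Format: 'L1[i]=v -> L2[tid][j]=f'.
Answer: L1[2]=1 -> L2[1][2]=50

Derivation:
vaddr = 146 = 0b10010010
Split: l1_idx=2, l2_idx=2, offset=2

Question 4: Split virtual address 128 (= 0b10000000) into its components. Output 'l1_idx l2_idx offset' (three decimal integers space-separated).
vaddr = 128 = 0b10000000
  top 2 bits -> l1_idx = 2
  next 3 bits -> l2_idx = 0
  bottom 3 bits -> offset = 0

Answer: 2 0 0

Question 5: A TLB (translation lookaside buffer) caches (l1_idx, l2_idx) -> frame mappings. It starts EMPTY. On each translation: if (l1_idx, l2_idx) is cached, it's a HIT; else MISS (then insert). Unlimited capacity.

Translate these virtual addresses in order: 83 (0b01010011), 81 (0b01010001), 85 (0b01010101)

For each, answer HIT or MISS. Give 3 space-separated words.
vaddr=83: (1,2) not in TLB -> MISS, insert
vaddr=81: (1,2) in TLB -> HIT
vaddr=85: (1,2) in TLB -> HIT

Answer: MISS HIT HIT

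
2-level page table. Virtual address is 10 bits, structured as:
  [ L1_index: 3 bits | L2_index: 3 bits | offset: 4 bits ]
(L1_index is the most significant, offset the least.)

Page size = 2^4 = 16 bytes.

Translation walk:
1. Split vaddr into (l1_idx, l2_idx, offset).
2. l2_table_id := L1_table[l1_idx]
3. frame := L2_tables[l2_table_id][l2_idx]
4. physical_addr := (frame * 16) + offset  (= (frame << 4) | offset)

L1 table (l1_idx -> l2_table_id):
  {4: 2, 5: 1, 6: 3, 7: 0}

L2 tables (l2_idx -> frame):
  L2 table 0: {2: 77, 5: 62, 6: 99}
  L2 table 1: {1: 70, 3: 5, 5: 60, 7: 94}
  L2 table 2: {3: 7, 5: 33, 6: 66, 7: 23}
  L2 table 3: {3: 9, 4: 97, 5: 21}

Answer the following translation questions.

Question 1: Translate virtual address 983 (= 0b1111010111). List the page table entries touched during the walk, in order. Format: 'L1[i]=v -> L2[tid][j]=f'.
vaddr = 983 = 0b1111010111
Split: l1_idx=7, l2_idx=5, offset=7

Answer: L1[7]=0 -> L2[0][5]=62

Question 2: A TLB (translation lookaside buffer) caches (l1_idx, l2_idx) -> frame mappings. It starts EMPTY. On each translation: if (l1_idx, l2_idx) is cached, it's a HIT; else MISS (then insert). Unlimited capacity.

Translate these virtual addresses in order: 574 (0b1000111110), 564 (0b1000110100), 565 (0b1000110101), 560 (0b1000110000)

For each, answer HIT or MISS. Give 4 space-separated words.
vaddr=574: (4,3) not in TLB -> MISS, insert
vaddr=564: (4,3) in TLB -> HIT
vaddr=565: (4,3) in TLB -> HIT
vaddr=560: (4,3) in TLB -> HIT

Answer: MISS HIT HIT HIT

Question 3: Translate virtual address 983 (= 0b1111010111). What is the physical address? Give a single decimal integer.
vaddr = 983 = 0b1111010111
Split: l1_idx=7, l2_idx=5, offset=7
L1[7] = 0
L2[0][5] = 62
paddr = 62 * 16 + 7 = 999

Answer: 999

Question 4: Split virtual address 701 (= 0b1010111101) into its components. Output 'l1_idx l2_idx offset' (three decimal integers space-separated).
vaddr = 701 = 0b1010111101
  top 3 bits -> l1_idx = 5
  next 3 bits -> l2_idx = 3
  bottom 4 bits -> offset = 13

Answer: 5 3 13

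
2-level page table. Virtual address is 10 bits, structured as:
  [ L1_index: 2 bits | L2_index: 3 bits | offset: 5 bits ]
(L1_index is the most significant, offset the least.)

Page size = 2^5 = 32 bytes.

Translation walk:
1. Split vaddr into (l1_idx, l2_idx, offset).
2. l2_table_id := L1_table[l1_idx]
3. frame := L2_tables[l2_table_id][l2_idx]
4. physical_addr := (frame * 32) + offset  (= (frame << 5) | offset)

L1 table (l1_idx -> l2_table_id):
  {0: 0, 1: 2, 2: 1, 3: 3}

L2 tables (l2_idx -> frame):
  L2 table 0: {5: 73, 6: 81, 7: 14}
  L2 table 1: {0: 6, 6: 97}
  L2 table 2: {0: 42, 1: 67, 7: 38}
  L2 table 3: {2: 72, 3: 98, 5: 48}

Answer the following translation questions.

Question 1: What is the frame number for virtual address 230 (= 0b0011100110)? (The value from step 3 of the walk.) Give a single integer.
vaddr = 230: l1_idx=0, l2_idx=7
L1[0] = 0; L2[0][7] = 14

Answer: 14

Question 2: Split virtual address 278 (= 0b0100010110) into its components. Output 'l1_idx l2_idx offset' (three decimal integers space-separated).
Answer: 1 0 22

Derivation:
vaddr = 278 = 0b0100010110
  top 2 bits -> l1_idx = 1
  next 3 bits -> l2_idx = 0
  bottom 5 bits -> offset = 22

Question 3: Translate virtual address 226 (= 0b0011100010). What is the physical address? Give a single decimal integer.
vaddr = 226 = 0b0011100010
Split: l1_idx=0, l2_idx=7, offset=2
L1[0] = 0
L2[0][7] = 14
paddr = 14 * 32 + 2 = 450

Answer: 450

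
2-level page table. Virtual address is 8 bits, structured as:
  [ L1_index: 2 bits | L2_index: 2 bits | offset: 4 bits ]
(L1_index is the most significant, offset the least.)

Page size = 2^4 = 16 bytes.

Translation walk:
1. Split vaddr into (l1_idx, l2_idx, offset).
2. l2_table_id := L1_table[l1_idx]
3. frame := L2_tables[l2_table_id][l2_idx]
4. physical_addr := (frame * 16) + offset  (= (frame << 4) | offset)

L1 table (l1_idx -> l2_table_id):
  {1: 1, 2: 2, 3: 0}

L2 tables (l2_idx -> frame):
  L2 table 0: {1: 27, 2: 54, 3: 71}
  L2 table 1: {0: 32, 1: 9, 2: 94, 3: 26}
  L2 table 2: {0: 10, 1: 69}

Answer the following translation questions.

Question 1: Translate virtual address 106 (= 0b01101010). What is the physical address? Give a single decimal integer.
vaddr = 106 = 0b01101010
Split: l1_idx=1, l2_idx=2, offset=10
L1[1] = 1
L2[1][2] = 94
paddr = 94 * 16 + 10 = 1514

Answer: 1514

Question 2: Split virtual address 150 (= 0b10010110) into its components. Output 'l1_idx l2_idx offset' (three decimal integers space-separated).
Answer: 2 1 6

Derivation:
vaddr = 150 = 0b10010110
  top 2 bits -> l1_idx = 2
  next 2 bits -> l2_idx = 1
  bottom 4 bits -> offset = 6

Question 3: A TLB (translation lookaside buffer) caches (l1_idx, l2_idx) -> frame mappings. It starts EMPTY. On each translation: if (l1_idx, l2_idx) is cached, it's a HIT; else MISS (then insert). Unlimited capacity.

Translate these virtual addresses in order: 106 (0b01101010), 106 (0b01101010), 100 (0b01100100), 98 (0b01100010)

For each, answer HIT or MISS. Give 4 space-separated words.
Answer: MISS HIT HIT HIT

Derivation:
vaddr=106: (1,2) not in TLB -> MISS, insert
vaddr=106: (1,2) in TLB -> HIT
vaddr=100: (1,2) in TLB -> HIT
vaddr=98: (1,2) in TLB -> HIT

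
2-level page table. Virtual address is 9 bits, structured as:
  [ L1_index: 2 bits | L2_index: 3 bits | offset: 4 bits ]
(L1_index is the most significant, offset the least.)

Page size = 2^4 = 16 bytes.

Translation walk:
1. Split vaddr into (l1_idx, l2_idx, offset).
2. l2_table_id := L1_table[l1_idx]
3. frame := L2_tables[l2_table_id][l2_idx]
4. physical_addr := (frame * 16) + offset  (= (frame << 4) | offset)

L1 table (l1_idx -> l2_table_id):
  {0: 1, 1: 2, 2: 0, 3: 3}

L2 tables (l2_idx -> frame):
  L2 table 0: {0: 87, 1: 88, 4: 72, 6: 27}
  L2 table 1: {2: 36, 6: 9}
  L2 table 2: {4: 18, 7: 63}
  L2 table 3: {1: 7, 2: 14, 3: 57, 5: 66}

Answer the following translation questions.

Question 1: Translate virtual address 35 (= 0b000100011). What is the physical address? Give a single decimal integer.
vaddr = 35 = 0b000100011
Split: l1_idx=0, l2_idx=2, offset=3
L1[0] = 1
L2[1][2] = 36
paddr = 36 * 16 + 3 = 579

Answer: 579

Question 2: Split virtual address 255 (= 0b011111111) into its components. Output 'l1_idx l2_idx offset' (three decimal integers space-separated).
vaddr = 255 = 0b011111111
  top 2 bits -> l1_idx = 1
  next 3 bits -> l2_idx = 7
  bottom 4 bits -> offset = 15

Answer: 1 7 15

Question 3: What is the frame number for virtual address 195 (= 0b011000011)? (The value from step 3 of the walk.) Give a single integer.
Answer: 18

Derivation:
vaddr = 195: l1_idx=1, l2_idx=4
L1[1] = 2; L2[2][4] = 18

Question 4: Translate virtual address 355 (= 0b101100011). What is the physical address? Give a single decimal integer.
Answer: 435

Derivation:
vaddr = 355 = 0b101100011
Split: l1_idx=2, l2_idx=6, offset=3
L1[2] = 0
L2[0][6] = 27
paddr = 27 * 16 + 3 = 435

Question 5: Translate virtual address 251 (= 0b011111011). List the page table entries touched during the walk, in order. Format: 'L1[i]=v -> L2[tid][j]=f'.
Answer: L1[1]=2 -> L2[2][7]=63

Derivation:
vaddr = 251 = 0b011111011
Split: l1_idx=1, l2_idx=7, offset=11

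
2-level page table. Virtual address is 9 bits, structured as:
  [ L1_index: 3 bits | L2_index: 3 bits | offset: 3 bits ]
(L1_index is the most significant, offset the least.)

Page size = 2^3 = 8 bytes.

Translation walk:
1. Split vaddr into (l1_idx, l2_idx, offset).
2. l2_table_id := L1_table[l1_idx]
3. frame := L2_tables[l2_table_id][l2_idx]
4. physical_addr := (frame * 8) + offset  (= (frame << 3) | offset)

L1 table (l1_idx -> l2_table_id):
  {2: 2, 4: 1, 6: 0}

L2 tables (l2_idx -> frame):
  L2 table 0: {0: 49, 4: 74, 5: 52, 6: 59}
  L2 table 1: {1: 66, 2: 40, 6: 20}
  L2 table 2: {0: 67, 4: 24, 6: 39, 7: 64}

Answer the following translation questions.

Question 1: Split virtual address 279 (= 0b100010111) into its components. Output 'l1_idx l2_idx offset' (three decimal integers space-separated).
vaddr = 279 = 0b100010111
  top 3 bits -> l1_idx = 4
  next 3 bits -> l2_idx = 2
  bottom 3 bits -> offset = 7

Answer: 4 2 7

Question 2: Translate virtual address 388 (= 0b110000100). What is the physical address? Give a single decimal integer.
vaddr = 388 = 0b110000100
Split: l1_idx=6, l2_idx=0, offset=4
L1[6] = 0
L2[0][0] = 49
paddr = 49 * 8 + 4 = 396

Answer: 396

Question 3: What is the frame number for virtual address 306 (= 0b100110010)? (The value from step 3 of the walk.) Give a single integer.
Answer: 20

Derivation:
vaddr = 306: l1_idx=4, l2_idx=6
L1[4] = 1; L2[1][6] = 20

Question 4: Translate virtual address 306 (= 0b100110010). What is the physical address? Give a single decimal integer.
vaddr = 306 = 0b100110010
Split: l1_idx=4, l2_idx=6, offset=2
L1[4] = 1
L2[1][6] = 20
paddr = 20 * 8 + 2 = 162

Answer: 162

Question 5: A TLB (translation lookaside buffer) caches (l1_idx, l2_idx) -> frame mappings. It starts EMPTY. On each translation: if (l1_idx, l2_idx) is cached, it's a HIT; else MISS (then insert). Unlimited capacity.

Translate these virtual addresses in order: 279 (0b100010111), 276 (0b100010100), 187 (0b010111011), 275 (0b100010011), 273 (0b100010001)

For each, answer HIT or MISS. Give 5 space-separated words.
Answer: MISS HIT MISS HIT HIT

Derivation:
vaddr=279: (4,2) not in TLB -> MISS, insert
vaddr=276: (4,2) in TLB -> HIT
vaddr=187: (2,7) not in TLB -> MISS, insert
vaddr=275: (4,2) in TLB -> HIT
vaddr=273: (4,2) in TLB -> HIT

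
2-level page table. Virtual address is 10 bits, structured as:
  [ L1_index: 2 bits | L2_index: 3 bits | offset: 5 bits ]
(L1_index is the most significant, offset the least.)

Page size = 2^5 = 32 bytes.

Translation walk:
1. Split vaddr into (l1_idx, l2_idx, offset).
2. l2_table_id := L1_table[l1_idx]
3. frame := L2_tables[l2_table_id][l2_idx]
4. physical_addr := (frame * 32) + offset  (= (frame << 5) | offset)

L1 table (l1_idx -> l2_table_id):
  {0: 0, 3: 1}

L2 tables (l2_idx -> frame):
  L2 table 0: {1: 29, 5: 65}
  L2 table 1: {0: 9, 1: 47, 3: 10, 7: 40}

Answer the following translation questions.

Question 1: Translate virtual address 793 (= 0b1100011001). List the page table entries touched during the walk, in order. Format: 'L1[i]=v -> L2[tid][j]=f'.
Answer: L1[3]=1 -> L2[1][0]=9

Derivation:
vaddr = 793 = 0b1100011001
Split: l1_idx=3, l2_idx=0, offset=25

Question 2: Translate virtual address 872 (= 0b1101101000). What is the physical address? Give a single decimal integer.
Answer: 328

Derivation:
vaddr = 872 = 0b1101101000
Split: l1_idx=3, l2_idx=3, offset=8
L1[3] = 1
L2[1][3] = 10
paddr = 10 * 32 + 8 = 328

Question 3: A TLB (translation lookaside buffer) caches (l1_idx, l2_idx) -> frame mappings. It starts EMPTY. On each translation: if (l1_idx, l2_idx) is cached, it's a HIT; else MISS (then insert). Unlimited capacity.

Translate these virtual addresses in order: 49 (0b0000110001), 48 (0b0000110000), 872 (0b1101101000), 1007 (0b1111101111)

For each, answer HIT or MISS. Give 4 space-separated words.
Answer: MISS HIT MISS MISS

Derivation:
vaddr=49: (0,1) not in TLB -> MISS, insert
vaddr=48: (0,1) in TLB -> HIT
vaddr=872: (3,3) not in TLB -> MISS, insert
vaddr=1007: (3,7) not in TLB -> MISS, insert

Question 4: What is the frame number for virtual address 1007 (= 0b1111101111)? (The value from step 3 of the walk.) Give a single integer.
Answer: 40

Derivation:
vaddr = 1007: l1_idx=3, l2_idx=7
L1[3] = 1; L2[1][7] = 40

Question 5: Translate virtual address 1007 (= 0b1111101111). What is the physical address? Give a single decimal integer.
Answer: 1295

Derivation:
vaddr = 1007 = 0b1111101111
Split: l1_idx=3, l2_idx=7, offset=15
L1[3] = 1
L2[1][7] = 40
paddr = 40 * 32 + 15 = 1295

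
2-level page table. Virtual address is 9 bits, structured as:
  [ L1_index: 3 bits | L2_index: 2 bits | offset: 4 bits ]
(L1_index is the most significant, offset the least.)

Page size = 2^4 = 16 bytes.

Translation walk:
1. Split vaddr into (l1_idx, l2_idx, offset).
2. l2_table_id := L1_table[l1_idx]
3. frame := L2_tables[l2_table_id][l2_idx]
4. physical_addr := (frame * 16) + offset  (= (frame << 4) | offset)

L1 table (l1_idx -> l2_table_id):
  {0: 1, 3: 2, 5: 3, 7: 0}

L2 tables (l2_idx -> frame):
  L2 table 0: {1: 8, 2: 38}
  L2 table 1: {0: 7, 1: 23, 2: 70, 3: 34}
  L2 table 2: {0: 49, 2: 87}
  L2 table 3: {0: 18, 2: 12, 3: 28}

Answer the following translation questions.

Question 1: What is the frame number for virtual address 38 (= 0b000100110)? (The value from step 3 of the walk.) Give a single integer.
vaddr = 38: l1_idx=0, l2_idx=2
L1[0] = 1; L2[1][2] = 70

Answer: 70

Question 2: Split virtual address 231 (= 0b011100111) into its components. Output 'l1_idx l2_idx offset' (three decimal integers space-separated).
vaddr = 231 = 0b011100111
  top 3 bits -> l1_idx = 3
  next 2 bits -> l2_idx = 2
  bottom 4 bits -> offset = 7

Answer: 3 2 7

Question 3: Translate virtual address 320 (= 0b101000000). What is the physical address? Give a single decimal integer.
Answer: 288

Derivation:
vaddr = 320 = 0b101000000
Split: l1_idx=5, l2_idx=0, offset=0
L1[5] = 3
L2[3][0] = 18
paddr = 18 * 16 + 0 = 288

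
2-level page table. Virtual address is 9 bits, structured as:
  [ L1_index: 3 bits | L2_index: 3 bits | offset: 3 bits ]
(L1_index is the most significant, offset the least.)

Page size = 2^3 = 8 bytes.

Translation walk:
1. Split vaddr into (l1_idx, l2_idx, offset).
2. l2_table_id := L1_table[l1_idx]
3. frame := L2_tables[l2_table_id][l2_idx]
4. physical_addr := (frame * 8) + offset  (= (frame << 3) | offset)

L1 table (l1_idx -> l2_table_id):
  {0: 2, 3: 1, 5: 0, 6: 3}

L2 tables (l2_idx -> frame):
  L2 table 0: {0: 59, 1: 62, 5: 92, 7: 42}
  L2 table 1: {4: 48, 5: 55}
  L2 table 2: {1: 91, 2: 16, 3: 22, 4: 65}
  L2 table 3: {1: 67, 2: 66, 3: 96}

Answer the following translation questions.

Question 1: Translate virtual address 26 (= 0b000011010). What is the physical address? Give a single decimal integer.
vaddr = 26 = 0b000011010
Split: l1_idx=0, l2_idx=3, offset=2
L1[0] = 2
L2[2][3] = 22
paddr = 22 * 8 + 2 = 178

Answer: 178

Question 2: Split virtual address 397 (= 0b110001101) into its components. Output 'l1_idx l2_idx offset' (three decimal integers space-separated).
vaddr = 397 = 0b110001101
  top 3 bits -> l1_idx = 6
  next 3 bits -> l2_idx = 1
  bottom 3 bits -> offset = 5

Answer: 6 1 5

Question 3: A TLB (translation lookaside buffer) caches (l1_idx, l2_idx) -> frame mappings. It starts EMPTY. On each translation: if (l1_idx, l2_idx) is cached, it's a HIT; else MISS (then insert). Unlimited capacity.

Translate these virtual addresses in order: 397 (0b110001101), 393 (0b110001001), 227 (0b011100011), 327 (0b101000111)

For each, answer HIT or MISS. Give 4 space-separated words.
Answer: MISS HIT MISS MISS

Derivation:
vaddr=397: (6,1) not in TLB -> MISS, insert
vaddr=393: (6,1) in TLB -> HIT
vaddr=227: (3,4) not in TLB -> MISS, insert
vaddr=327: (5,0) not in TLB -> MISS, insert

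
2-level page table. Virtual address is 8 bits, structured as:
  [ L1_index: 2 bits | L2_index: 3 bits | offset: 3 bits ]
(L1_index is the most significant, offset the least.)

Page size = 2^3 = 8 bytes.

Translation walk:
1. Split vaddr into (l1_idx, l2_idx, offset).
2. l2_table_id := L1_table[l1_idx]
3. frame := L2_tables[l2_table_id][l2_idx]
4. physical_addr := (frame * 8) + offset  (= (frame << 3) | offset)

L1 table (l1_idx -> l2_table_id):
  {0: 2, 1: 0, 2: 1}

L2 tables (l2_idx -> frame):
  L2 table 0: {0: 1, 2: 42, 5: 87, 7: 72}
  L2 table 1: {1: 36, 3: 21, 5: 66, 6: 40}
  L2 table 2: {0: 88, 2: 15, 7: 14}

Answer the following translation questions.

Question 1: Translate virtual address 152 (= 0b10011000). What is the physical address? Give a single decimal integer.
vaddr = 152 = 0b10011000
Split: l1_idx=2, l2_idx=3, offset=0
L1[2] = 1
L2[1][3] = 21
paddr = 21 * 8 + 0 = 168

Answer: 168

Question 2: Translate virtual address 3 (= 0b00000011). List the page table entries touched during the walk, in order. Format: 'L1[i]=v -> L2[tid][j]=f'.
Answer: L1[0]=2 -> L2[2][0]=88

Derivation:
vaddr = 3 = 0b00000011
Split: l1_idx=0, l2_idx=0, offset=3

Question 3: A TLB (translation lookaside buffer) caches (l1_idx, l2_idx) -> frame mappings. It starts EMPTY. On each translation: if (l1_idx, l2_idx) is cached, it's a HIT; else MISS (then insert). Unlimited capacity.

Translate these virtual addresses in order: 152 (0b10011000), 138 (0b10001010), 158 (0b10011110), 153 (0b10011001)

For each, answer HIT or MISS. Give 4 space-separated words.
vaddr=152: (2,3) not in TLB -> MISS, insert
vaddr=138: (2,1) not in TLB -> MISS, insert
vaddr=158: (2,3) in TLB -> HIT
vaddr=153: (2,3) in TLB -> HIT

Answer: MISS MISS HIT HIT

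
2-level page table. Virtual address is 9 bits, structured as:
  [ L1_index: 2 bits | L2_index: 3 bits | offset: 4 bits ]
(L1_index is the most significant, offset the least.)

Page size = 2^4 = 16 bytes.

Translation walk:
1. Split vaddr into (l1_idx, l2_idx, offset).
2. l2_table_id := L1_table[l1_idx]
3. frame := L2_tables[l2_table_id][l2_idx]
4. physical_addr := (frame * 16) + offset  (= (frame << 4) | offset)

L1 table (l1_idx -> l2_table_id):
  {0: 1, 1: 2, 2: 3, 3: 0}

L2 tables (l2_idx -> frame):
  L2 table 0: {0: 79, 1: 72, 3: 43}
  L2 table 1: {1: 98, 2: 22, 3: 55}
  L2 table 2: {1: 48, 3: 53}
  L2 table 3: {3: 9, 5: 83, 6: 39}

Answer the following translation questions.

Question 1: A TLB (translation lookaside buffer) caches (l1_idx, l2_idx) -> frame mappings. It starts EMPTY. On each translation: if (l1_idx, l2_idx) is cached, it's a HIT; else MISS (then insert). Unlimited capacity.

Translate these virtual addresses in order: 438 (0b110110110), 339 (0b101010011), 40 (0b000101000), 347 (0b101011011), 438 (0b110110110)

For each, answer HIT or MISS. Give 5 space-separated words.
vaddr=438: (3,3) not in TLB -> MISS, insert
vaddr=339: (2,5) not in TLB -> MISS, insert
vaddr=40: (0,2) not in TLB -> MISS, insert
vaddr=347: (2,5) in TLB -> HIT
vaddr=438: (3,3) in TLB -> HIT

Answer: MISS MISS MISS HIT HIT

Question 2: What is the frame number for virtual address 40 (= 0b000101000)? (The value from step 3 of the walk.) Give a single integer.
vaddr = 40: l1_idx=0, l2_idx=2
L1[0] = 1; L2[1][2] = 22

Answer: 22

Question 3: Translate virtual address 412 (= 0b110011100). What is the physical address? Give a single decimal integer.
Answer: 1164

Derivation:
vaddr = 412 = 0b110011100
Split: l1_idx=3, l2_idx=1, offset=12
L1[3] = 0
L2[0][1] = 72
paddr = 72 * 16 + 12 = 1164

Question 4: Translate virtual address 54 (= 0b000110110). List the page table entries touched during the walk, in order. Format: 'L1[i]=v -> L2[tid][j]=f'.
Answer: L1[0]=1 -> L2[1][3]=55

Derivation:
vaddr = 54 = 0b000110110
Split: l1_idx=0, l2_idx=3, offset=6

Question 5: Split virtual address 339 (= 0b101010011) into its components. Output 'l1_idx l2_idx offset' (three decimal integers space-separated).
vaddr = 339 = 0b101010011
  top 2 bits -> l1_idx = 2
  next 3 bits -> l2_idx = 5
  bottom 4 bits -> offset = 3

Answer: 2 5 3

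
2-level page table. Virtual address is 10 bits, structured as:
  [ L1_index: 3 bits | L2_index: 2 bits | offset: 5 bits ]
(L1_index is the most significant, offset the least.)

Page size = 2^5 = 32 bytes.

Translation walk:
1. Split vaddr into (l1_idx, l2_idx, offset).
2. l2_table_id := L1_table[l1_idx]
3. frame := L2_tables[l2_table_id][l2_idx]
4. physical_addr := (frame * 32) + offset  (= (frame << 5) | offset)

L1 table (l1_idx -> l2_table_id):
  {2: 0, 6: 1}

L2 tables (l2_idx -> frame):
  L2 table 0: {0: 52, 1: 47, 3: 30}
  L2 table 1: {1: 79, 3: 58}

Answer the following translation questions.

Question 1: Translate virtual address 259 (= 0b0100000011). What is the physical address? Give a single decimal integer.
Answer: 1667

Derivation:
vaddr = 259 = 0b0100000011
Split: l1_idx=2, l2_idx=0, offset=3
L1[2] = 0
L2[0][0] = 52
paddr = 52 * 32 + 3 = 1667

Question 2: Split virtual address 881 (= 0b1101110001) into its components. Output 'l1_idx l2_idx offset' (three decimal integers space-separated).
vaddr = 881 = 0b1101110001
  top 3 bits -> l1_idx = 6
  next 2 bits -> l2_idx = 3
  bottom 5 bits -> offset = 17

Answer: 6 3 17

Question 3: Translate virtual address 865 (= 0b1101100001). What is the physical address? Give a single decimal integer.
Answer: 1857

Derivation:
vaddr = 865 = 0b1101100001
Split: l1_idx=6, l2_idx=3, offset=1
L1[6] = 1
L2[1][3] = 58
paddr = 58 * 32 + 1 = 1857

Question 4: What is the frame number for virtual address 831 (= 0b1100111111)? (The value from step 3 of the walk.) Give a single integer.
Answer: 79

Derivation:
vaddr = 831: l1_idx=6, l2_idx=1
L1[6] = 1; L2[1][1] = 79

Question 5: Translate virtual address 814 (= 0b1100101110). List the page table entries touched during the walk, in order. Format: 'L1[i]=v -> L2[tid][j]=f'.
Answer: L1[6]=1 -> L2[1][1]=79

Derivation:
vaddr = 814 = 0b1100101110
Split: l1_idx=6, l2_idx=1, offset=14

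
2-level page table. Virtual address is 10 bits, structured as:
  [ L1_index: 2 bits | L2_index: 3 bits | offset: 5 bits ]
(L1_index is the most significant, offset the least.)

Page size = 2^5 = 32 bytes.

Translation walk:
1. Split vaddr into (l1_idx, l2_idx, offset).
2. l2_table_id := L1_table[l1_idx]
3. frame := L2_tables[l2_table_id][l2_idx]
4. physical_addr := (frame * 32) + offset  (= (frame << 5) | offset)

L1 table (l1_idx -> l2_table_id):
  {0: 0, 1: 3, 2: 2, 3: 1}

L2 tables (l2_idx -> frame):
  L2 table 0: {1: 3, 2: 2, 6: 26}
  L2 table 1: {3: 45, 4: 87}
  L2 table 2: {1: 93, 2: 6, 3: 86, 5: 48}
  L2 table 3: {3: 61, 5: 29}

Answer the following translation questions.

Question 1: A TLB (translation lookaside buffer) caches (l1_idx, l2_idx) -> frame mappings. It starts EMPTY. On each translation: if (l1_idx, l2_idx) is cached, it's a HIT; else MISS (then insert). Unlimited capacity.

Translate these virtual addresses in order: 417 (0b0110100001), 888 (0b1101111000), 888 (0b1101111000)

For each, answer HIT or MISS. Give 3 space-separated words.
Answer: MISS MISS HIT

Derivation:
vaddr=417: (1,5) not in TLB -> MISS, insert
vaddr=888: (3,3) not in TLB -> MISS, insert
vaddr=888: (3,3) in TLB -> HIT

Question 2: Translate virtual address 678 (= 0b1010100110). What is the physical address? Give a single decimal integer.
Answer: 1542

Derivation:
vaddr = 678 = 0b1010100110
Split: l1_idx=2, l2_idx=5, offset=6
L1[2] = 2
L2[2][5] = 48
paddr = 48 * 32 + 6 = 1542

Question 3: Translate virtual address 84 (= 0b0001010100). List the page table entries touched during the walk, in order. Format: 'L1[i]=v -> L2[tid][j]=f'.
Answer: L1[0]=0 -> L2[0][2]=2

Derivation:
vaddr = 84 = 0b0001010100
Split: l1_idx=0, l2_idx=2, offset=20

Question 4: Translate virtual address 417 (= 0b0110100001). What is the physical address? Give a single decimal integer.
vaddr = 417 = 0b0110100001
Split: l1_idx=1, l2_idx=5, offset=1
L1[1] = 3
L2[3][5] = 29
paddr = 29 * 32 + 1 = 929

Answer: 929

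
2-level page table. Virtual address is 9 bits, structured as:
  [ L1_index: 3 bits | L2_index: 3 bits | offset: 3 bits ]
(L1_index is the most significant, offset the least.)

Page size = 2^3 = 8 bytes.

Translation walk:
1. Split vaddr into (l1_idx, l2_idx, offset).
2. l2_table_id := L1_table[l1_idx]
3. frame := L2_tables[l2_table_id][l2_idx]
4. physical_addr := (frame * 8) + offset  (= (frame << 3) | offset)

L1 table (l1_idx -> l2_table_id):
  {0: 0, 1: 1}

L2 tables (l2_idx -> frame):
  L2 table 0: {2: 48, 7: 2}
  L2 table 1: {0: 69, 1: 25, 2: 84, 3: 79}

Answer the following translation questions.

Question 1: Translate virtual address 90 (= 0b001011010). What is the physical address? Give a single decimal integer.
Answer: 634

Derivation:
vaddr = 90 = 0b001011010
Split: l1_idx=1, l2_idx=3, offset=2
L1[1] = 1
L2[1][3] = 79
paddr = 79 * 8 + 2 = 634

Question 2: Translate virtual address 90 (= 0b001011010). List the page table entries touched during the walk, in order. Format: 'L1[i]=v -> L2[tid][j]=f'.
vaddr = 90 = 0b001011010
Split: l1_idx=1, l2_idx=3, offset=2

Answer: L1[1]=1 -> L2[1][3]=79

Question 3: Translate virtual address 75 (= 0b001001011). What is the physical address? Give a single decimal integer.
Answer: 203

Derivation:
vaddr = 75 = 0b001001011
Split: l1_idx=1, l2_idx=1, offset=3
L1[1] = 1
L2[1][1] = 25
paddr = 25 * 8 + 3 = 203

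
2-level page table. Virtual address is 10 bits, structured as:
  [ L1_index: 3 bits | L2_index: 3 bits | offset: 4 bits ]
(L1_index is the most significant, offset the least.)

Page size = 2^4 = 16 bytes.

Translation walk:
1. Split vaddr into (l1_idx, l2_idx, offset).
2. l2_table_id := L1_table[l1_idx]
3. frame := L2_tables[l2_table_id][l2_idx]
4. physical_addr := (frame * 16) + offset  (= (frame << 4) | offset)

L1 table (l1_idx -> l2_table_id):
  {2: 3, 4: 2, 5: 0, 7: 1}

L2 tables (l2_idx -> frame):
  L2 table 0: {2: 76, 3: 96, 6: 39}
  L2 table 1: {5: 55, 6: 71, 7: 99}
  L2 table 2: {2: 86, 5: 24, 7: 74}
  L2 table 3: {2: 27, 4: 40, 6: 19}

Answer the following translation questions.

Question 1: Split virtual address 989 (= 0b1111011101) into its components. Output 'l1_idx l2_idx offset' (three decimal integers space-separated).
Answer: 7 5 13

Derivation:
vaddr = 989 = 0b1111011101
  top 3 bits -> l1_idx = 7
  next 3 bits -> l2_idx = 5
  bottom 4 bits -> offset = 13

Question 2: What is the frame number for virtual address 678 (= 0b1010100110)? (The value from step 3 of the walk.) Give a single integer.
vaddr = 678: l1_idx=5, l2_idx=2
L1[5] = 0; L2[0][2] = 76

Answer: 76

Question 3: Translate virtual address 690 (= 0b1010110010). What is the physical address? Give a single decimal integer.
vaddr = 690 = 0b1010110010
Split: l1_idx=5, l2_idx=3, offset=2
L1[5] = 0
L2[0][3] = 96
paddr = 96 * 16 + 2 = 1538

Answer: 1538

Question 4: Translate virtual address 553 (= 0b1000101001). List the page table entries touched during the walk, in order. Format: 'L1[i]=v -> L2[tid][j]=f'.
vaddr = 553 = 0b1000101001
Split: l1_idx=4, l2_idx=2, offset=9

Answer: L1[4]=2 -> L2[2][2]=86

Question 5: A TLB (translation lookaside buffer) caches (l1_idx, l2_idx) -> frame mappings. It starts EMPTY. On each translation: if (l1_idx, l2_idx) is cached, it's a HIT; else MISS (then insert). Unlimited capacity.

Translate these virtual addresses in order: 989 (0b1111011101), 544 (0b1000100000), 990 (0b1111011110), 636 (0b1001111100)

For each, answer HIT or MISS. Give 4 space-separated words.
Answer: MISS MISS HIT MISS

Derivation:
vaddr=989: (7,5) not in TLB -> MISS, insert
vaddr=544: (4,2) not in TLB -> MISS, insert
vaddr=990: (7,5) in TLB -> HIT
vaddr=636: (4,7) not in TLB -> MISS, insert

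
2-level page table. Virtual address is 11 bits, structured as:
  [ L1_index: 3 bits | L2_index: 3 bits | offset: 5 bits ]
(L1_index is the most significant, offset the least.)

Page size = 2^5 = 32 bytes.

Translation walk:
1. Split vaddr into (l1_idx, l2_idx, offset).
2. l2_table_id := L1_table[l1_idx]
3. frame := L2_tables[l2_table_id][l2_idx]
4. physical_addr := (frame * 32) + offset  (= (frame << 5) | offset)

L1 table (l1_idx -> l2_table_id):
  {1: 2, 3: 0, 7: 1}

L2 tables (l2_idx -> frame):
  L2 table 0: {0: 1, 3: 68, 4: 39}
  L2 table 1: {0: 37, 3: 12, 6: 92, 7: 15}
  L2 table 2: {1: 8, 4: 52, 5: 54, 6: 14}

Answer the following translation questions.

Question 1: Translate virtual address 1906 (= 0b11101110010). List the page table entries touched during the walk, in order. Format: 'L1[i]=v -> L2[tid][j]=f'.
vaddr = 1906 = 0b11101110010
Split: l1_idx=7, l2_idx=3, offset=18

Answer: L1[7]=1 -> L2[1][3]=12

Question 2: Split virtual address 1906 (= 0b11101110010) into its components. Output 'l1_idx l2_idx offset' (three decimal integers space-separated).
Answer: 7 3 18

Derivation:
vaddr = 1906 = 0b11101110010
  top 3 bits -> l1_idx = 7
  next 3 bits -> l2_idx = 3
  bottom 5 bits -> offset = 18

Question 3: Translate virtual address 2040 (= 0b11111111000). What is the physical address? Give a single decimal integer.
vaddr = 2040 = 0b11111111000
Split: l1_idx=7, l2_idx=7, offset=24
L1[7] = 1
L2[1][7] = 15
paddr = 15 * 32 + 24 = 504

Answer: 504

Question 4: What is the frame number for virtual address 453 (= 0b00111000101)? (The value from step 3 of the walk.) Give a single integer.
vaddr = 453: l1_idx=1, l2_idx=6
L1[1] = 2; L2[2][6] = 14

Answer: 14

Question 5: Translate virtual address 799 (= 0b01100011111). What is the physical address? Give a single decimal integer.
Answer: 63

Derivation:
vaddr = 799 = 0b01100011111
Split: l1_idx=3, l2_idx=0, offset=31
L1[3] = 0
L2[0][0] = 1
paddr = 1 * 32 + 31 = 63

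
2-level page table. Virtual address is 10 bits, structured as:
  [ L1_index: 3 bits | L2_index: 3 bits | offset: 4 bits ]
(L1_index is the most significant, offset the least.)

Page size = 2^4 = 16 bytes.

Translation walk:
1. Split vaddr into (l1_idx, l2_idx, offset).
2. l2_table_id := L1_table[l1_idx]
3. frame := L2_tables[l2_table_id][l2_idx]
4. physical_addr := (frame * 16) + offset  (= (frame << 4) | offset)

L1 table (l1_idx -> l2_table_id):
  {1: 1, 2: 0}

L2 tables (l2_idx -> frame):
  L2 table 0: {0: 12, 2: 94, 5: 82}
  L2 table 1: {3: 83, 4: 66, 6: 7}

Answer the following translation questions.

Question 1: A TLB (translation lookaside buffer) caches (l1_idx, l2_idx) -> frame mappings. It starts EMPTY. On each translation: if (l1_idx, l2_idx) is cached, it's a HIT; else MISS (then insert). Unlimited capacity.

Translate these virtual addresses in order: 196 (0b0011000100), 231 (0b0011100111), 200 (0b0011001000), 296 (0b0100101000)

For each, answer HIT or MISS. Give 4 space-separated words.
vaddr=196: (1,4) not in TLB -> MISS, insert
vaddr=231: (1,6) not in TLB -> MISS, insert
vaddr=200: (1,4) in TLB -> HIT
vaddr=296: (2,2) not in TLB -> MISS, insert

Answer: MISS MISS HIT MISS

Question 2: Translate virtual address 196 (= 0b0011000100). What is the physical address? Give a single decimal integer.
Answer: 1060

Derivation:
vaddr = 196 = 0b0011000100
Split: l1_idx=1, l2_idx=4, offset=4
L1[1] = 1
L2[1][4] = 66
paddr = 66 * 16 + 4 = 1060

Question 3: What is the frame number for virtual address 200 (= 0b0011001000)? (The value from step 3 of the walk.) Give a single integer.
Answer: 66

Derivation:
vaddr = 200: l1_idx=1, l2_idx=4
L1[1] = 1; L2[1][4] = 66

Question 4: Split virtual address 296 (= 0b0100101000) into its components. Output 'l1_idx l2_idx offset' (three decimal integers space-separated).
Answer: 2 2 8

Derivation:
vaddr = 296 = 0b0100101000
  top 3 bits -> l1_idx = 2
  next 3 bits -> l2_idx = 2
  bottom 4 bits -> offset = 8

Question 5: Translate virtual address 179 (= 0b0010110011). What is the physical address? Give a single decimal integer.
Answer: 1331

Derivation:
vaddr = 179 = 0b0010110011
Split: l1_idx=1, l2_idx=3, offset=3
L1[1] = 1
L2[1][3] = 83
paddr = 83 * 16 + 3 = 1331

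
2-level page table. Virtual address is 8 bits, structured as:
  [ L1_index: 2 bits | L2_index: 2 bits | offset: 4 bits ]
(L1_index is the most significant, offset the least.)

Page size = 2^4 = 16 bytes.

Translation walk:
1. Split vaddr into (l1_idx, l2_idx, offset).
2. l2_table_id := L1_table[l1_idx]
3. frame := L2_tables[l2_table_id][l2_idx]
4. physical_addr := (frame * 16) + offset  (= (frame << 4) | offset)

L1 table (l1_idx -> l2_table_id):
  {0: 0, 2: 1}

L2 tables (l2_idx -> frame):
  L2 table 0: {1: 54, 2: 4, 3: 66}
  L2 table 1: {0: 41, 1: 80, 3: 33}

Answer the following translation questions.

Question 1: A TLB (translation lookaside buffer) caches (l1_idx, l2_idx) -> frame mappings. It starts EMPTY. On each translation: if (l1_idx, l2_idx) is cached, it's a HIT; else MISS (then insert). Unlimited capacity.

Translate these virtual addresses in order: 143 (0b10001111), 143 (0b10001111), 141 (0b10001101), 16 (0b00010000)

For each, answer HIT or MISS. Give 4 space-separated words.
vaddr=143: (2,0) not in TLB -> MISS, insert
vaddr=143: (2,0) in TLB -> HIT
vaddr=141: (2,0) in TLB -> HIT
vaddr=16: (0,1) not in TLB -> MISS, insert

Answer: MISS HIT HIT MISS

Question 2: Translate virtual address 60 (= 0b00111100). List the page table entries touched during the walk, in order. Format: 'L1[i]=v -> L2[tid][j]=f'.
vaddr = 60 = 0b00111100
Split: l1_idx=0, l2_idx=3, offset=12

Answer: L1[0]=0 -> L2[0][3]=66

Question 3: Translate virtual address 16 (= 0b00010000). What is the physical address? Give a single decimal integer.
vaddr = 16 = 0b00010000
Split: l1_idx=0, l2_idx=1, offset=0
L1[0] = 0
L2[0][1] = 54
paddr = 54 * 16 + 0 = 864

Answer: 864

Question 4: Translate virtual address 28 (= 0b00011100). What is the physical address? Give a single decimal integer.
vaddr = 28 = 0b00011100
Split: l1_idx=0, l2_idx=1, offset=12
L1[0] = 0
L2[0][1] = 54
paddr = 54 * 16 + 12 = 876

Answer: 876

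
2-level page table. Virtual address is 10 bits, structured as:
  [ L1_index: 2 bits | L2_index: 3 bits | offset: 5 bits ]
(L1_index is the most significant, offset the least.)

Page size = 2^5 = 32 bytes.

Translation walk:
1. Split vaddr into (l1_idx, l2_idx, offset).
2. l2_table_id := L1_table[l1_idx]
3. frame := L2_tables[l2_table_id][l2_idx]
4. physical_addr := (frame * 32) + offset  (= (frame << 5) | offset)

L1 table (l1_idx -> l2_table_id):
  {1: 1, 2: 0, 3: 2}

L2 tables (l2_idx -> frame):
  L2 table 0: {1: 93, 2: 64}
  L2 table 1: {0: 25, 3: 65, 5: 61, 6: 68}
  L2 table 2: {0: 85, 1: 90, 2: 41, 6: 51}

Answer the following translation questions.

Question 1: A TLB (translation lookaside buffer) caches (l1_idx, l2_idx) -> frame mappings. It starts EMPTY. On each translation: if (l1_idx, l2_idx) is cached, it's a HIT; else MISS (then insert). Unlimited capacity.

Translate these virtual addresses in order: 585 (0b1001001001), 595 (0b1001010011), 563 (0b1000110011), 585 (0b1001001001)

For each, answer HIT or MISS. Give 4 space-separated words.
Answer: MISS HIT MISS HIT

Derivation:
vaddr=585: (2,2) not in TLB -> MISS, insert
vaddr=595: (2,2) in TLB -> HIT
vaddr=563: (2,1) not in TLB -> MISS, insert
vaddr=585: (2,2) in TLB -> HIT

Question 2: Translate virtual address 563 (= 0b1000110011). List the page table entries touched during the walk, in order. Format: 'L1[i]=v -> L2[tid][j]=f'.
Answer: L1[2]=0 -> L2[0][1]=93

Derivation:
vaddr = 563 = 0b1000110011
Split: l1_idx=2, l2_idx=1, offset=19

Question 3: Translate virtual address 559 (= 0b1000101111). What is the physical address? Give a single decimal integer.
Answer: 2991

Derivation:
vaddr = 559 = 0b1000101111
Split: l1_idx=2, l2_idx=1, offset=15
L1[2] = 0
L2[0][1] = 93
paddr = 93 * 32 + 15 = 2991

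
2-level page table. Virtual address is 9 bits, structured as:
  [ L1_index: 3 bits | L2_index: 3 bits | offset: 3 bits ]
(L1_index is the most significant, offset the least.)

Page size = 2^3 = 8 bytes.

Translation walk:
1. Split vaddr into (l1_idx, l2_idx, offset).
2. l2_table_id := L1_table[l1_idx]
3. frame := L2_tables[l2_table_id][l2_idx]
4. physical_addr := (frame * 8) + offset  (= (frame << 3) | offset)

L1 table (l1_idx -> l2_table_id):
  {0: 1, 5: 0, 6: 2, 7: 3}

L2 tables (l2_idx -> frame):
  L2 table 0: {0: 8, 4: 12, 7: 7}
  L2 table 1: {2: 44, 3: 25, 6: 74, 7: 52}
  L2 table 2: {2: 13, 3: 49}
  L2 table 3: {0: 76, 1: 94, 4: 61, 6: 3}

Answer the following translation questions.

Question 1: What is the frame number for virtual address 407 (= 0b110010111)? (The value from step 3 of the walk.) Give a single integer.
Answer: 13

Derivation:
vaddr = 407: l1_idx=6, l2_idx=2
L1[6] = 2; L2[2][2] = 13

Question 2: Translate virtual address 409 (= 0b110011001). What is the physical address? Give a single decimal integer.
vaddr = 409 = 0b110011001
Split: l1_idx=6, l2_idx=3, offset=1
L1[6] = 2
L2[2][3] = 49
paddr = 49 * 8 + 1 = 393

Answer: 393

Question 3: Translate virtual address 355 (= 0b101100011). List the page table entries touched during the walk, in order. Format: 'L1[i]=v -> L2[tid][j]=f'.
Answer: L1[5]=0 -> L2[0][4]=12

Derivation:
vaddr = 355 = 0b101100011
Split: l1_idx=5, l2_idx=4, offset=3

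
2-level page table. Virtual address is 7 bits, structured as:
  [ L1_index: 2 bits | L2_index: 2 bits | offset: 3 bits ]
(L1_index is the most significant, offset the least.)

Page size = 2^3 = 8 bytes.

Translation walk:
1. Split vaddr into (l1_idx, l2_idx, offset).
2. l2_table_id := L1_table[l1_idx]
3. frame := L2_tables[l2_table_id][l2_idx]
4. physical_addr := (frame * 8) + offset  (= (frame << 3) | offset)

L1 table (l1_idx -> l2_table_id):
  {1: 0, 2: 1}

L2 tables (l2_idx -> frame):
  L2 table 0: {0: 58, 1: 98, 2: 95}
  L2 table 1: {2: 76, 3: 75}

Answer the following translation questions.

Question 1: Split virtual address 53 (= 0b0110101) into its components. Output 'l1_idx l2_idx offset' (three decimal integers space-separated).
vaddr = 53 = 0b0110101
  top 2 bits -> l1_idx = 1
  next 2 bits -> l2_idx = 2
  bottom 3 bits -> offset = 5

Answer: 1 2 5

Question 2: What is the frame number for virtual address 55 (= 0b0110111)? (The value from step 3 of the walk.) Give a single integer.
Answer: 95

Derivation:
vaddr = 55: l1_idx=1, l2_idx=2
L1[1] = 0; L2[0][2] = 95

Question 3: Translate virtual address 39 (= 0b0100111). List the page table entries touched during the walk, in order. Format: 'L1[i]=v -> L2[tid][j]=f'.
Answer: L1[1]=0 -> L2[0][0]=58

Derivation:
vaddr = 39 = 0b0100111
Split: l1_idx=1, l2_idx=0, offset=7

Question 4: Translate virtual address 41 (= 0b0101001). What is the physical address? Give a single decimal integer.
Answer: 785

Derivation:
vaddr = 41 = 0b0101001
Split: l1_idx=1, l2_idx=1, offset=1
L1[1] = 0
L2[0][1] = 98
paddr = 98 * 8 + 1 = 785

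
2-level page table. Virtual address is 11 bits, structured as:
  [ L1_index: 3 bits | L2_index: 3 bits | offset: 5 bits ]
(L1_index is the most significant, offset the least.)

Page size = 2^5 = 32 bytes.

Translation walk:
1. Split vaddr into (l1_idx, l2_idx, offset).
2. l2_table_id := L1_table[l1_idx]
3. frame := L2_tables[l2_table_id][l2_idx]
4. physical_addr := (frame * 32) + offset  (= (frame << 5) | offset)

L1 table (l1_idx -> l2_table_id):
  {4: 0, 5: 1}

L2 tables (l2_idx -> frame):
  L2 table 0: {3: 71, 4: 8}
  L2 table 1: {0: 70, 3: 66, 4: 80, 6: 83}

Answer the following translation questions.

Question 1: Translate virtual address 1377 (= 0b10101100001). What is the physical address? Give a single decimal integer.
vaddr = 1377 = 0b10101100001
Split: l1_idx=5, l2_idx=3, offset=1
L1[5] = 1
L2[1][3] = 66
paddr = 66 * 32 + 1 = 2113

Answer: 2113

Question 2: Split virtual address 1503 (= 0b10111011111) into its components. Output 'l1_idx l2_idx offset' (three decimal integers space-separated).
vaddr = 1503 = 0b10111011111
  top 3 bits -> l1_idx = 5
  next 3 bits -> l2_idx = 6
  bottom 5 bits -> offset = 31

Answer: 5 6 31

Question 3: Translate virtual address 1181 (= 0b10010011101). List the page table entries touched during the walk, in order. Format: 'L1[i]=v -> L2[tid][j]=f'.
vaddr = 1181 = 0b10010011101
Split: l1_idx=4, l2_idx=4, offset=29

Answer: L1[4]=0 -> L2[0][4]=8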